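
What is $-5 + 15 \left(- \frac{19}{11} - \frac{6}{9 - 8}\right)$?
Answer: $- \frac{1330}{11} \approx -120.91$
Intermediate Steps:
$-5 + 15 \left(- \frac{19}{11} - \frac{6}{9 - 8}\right) = -5 + 15 \left(\left(-19\right) \frac{1}{11} - \frac{6}{1}\right) = -5 + 15 \left(- \frac{19}{11} - 6\right) = -5 + 15 \left(- \frac{85}{11}\right) = -5 - \frac{1275}{11} = - \frac{1330}{11}$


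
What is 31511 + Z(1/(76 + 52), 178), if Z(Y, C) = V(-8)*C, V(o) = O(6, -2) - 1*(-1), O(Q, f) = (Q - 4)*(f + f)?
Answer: 30265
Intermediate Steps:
O(Q, f) = 2*f*(-4 + Q) (O(Q, f) = (-4 + Q)*(2*f) = 2*f*(-4 + Q))
V(o) = -7 (V(o) = 2*(-2)*(-4 + 6) - 1*(-1) = 2*(-2)*2 + 1 = -8 + 1 = -7)
Z(Y, C) = -7*C
31511 + Z(1/(76 + 52), 178) = 31511 - 7*178 = 31511 - 1246 = 30265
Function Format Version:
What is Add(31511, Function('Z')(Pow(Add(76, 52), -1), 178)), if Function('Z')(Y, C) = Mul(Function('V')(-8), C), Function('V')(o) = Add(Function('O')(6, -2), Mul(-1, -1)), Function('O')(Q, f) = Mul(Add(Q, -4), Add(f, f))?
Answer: 30265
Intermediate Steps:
Function('O')(Q, f) = Mul(2, f, Add(-4, Q)) (Function('O')(Q, f) = Mul(Add(-4, Q), Mul(2, f)) = Mul(2, f, Add(-4, Q)))
Function('V')(o) = -7 (Function('V')(o) = Add(Mul(2, -2, Add(-4, 6)), Mul(-1, -1)) = Add(Mul(2, -2, 2), 1) = Add(-8, 1) = -7)
Function('Z')(Y, C) = Mul(-7, C)
Add(31511, Function('Z')(Pow(Add(76, 52), -1), 178)) = Add(31511, Mul(-7, 178)) = Add(31511, -1246) = 30265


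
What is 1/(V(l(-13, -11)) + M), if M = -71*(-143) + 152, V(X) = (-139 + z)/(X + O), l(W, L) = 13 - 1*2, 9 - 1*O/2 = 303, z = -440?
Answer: 577/5946564 ≈ 9.7031e-5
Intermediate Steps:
O = -588 (O = 18 - 2*303 = 18 - 606 = -588)
l(W, L) = 11 (l(W, L) = 13 - 2 = 11)
V(X) = -579/(-588 + X) (V(X) = (-139 - 440)/(X - 588) = -579/(-588 + X))
M = 10305 (M = 10153 + 152 = 10305)
1/(V(l(-13, -11)) + M) = 1/(-579/(-588 + 11) + 10305) = 1/(-579/(-577) + 10305) = 1/(-579*(-1/577) + 10305) = 1/(579/577 + 10305) = 1/(5946564/577) = 577/5946564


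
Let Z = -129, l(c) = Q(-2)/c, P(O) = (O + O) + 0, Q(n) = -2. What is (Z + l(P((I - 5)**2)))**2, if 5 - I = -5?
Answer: 10407076/625 ≈ 16651.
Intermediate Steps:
I = 10 (I = 5 - 1*(-5) = 5 + 5 = 10)
P(O) = 2*O (P(O) = 2*O + 0 = 2*O)
l(c) = -2/c
(Z + l(P((I - 5)**2)))**2 = (-129 - 2*1/(2*(10 - 5)**2))**2 = (-129 - 2/(2*5**2))**2 = (-129 - 2/(2*25))**2 = (-129 - 2/50)**2 = (-129 - 2*1/50)**2 = (-129 - 1/25)**2 = (-3226/25)**2 = 10407076/625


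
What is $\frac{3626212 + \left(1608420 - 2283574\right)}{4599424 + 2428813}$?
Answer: $\frac{48378}{115217} \approx 0.41989$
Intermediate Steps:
$\frac{3626212 + \left(1608420 - 2283574\right)}{4599424 + 2428813} = \frac{3626212 - 675154}{7028237} = 2951058 \cdot \frac{1}{7028237} = \frac{48378}{115217}$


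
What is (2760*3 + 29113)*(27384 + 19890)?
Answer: 1767716682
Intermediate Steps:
(2760*3 + 29113)*(27384 + 19890) = (8280 + 29113)*47274 = 37393*47274 = 1767716682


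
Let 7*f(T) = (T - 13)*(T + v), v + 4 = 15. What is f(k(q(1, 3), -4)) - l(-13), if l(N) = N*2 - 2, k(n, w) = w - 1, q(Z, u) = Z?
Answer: 88/7 ≈ 12.571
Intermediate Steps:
v = 11 (v = -4 + 15 = 11)
k(n, w) = -1 + w
l(N) = -2 + 2*N (l(N) = 2*N - 2 = -2 + 2*N)
f(T) = (-13 + T)*(11 + T)/7 (f(T) = ((T - 13)*(T + 11))/7 = ((-13 + T)*(11 + T))/7 = (-13 + T)*(11 + T)/7)
f(k(q(1, 3), -4)) - l(-13) = (-143/7 - 2*(-1 - 4)/7 + (-1 - 4)²/7) - (-2 + 2*(-13)) = (-143/7 - 2/7*(-5) + (⅐)*(-5)²) - (-2 - 26) = (-143/7 + 10/7 + (⅐)*25) - 1*(-28) = (-143/7 + 10/7 + 25/7) + 28 = -108/7 + 28 = 88/7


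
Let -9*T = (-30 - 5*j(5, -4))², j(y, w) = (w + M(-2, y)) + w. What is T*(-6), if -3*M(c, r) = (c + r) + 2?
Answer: 6050/27 ≈ 224.07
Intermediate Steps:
M(c, r) = -⅔ - c/3 - r/3 (M(c, r) = -((c + r) + 2)/3 = -(2 + c + r)/3 = -⅔ - c/3 - r/3)
j(y, w) = 2*w - y/3 (j(y, w) = (w + (-⅔ - ⅓*(-2) - y/3)) + w = (w + (-⅔ + ⅔ - y/3)) + w = (w - y/3) + w = 2*w - y/3)
T = -3025/81 (T = -(-30 - 5*(2*(-4) - ⅓*5))²/9 = -(-30 - 5*(-8 - 5/3))²/9 = -(-30 - 5*(-29/3))²/9 = -(-30 + 145/3)²/9 = -(55/3)²/9 = -⅑*3025/9 = -3025/81 ≈ -37.346)
T*(-6) = -3025/81*(-6) = 6050/27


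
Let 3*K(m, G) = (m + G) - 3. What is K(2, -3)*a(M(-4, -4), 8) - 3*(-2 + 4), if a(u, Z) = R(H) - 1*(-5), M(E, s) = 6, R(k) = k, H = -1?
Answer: -34/3 ≈ -11.333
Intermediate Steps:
a(u, Z) = 4 (a(u, Z) = -1 - 1*(-5) = -1 + 5 = 4)
K(m, G) = -1 + G/3 + m/3 (K(m, G) = ((m + G) - 3)/3 = ((G + m) - 3)/3 = (-3 + G + m)/3 = -1 + G/3 + m/3)
K(2, -3)*a(M(-4, -4), 8) - 3*(-2 + 4) = (-1 + (⅓)*(-3) + (⅓)*2)*4 - 3*(-2 + 4) = (-1 - 1 + ⅔)*4 - 3*2 = -4/3*4 - 6 = -16/3 - 6 = -34/3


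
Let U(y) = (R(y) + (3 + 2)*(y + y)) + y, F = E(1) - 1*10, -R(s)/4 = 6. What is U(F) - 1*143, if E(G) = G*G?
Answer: -266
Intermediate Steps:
R(s) = -24 (R(s) = -4*6 = -24)
E(G) = G**2
F = -9 (F = 1**2 - 1*10 = 1 - 10 = -9)
U(y) = -24 + 11*y (U(y) = (-24 + (3 + 2)*(y + y)) + y = (-24 + 5*(2*y)) + y = (-24 + 10*y) + y = -24 + 11*y)
U(F) - 1*143 = (-24 + 11*(-9)) - 1*143 = (-24 - 99) - 143 = -123 - 143 = -266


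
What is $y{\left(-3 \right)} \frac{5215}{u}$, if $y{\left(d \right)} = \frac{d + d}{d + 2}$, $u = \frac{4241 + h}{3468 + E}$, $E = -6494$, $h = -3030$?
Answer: $- \frac{13526220}{173} \approx -78186.0$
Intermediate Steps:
$u = - \frac{1211}{3026}$ ($u = \frac{4241 - 3030}{3468 - 6494} = \frac{1211}{-3026} = 1211 \left(- \frac{1}{3026}\right) = - \frac{1211}{3026} \approx -0.4002$)
$y{\left(d \right)} = \frac{2 d}{2 + d}$
$y{\left(-3 \right)} \frac{5215}{u} = 2 \left(-3\right) \frac{1}{2 - 3} \frac{5215}{- \frac{1211}{3026}} = 2 \left(-3\right) \frac{1}{-1} \cdot 5215 \left(- \frac{3026}{1211}\right) = 2 \left(-3\right) \left(-1\right) \left(- \frac{2254370}{173}\right) = 6 \left(- \frac{2254370}{173}\right) = - \frac{13526220}{173}$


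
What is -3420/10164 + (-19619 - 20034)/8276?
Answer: -35944751/7009772 ≈ -5.1278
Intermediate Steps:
-3420/10164 + (-19619 - 20034)/8276 = -3420*1/10164 - 39653*1/8276 = -285/847 - 39653/8276 = -35944751/7009772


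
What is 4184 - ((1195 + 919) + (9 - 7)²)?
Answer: 2066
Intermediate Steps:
4184 - ((1195 + 919) + (9 - 7)²) = 4184 - (2114 + 2²) = 4184 - (2114 + 4) = 4184 - 1*2118 = 4184 - 2118 = 2066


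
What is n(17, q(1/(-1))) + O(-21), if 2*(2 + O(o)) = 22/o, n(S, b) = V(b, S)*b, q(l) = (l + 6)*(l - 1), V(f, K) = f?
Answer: 2047/21 ≈ 97.476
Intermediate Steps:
q(l) = (-1 + l)*(6 + l) (q(l) = (6 + l)*(-1 + l) = (-1 + l)*(6 + l))
n(S, b) = b² (n(S, b) = b*b = b²)
O(o) = -2 + 11/o (O(o) = -2 + (22/o)/2 = -2 + 11/o)
n(17, q(1/(-1))) + O(-21) = (-6 + (1/(-1))² + 5/(-1))² + (-2 + 11/(-21)) = (-6 + (-1)² + 5*(-1))² + (-2 + 11*(-1/21)) = (-6 + 1 - 5)² + (-2 - 11/21) = (-10)² - 53/21 = 100 - 53/21 = 2047/21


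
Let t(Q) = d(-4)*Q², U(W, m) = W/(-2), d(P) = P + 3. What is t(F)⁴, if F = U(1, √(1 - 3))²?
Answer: 1/65536 ≈ 1.5259e-5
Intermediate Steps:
d(P) = 3 + P
U(W, m) = -W/2 (U(W, m) = W*(-½) = -W/2)
F = ¼ (F = (-½*1)² = (-½)² = ¼ ≈ 0.25000)
t(Q) = -Q² (t(Q) = (3 - 4)*Q² = -Q²)
t(F)⁴ = (-(¼)²)⁴ = (-1*1/16)⁴ = (-1/16)⁴ = 1/65536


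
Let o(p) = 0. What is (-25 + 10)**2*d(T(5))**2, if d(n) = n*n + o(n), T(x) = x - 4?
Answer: 225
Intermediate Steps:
T(x) = -4 + x
d(n) = n**2 (d(n) = n*n + 0 = n**2 + 0 = n**2)
(-25 + 10)**2*d(T(5))**2 = (-25 + 10)**2*((-4 + 5)**2)**2 = (-15)**2*(1**2)**2 = 225*1**2 = 225*1 = 225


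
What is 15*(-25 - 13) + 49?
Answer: -521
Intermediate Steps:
15*(-25 - 13) + 49 = 15*(-38) + 49 = -570 + 49 = -521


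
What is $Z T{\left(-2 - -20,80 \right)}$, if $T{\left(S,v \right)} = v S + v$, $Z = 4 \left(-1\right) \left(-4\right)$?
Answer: $24320$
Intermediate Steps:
$Z = 16$ ($Z = \left(-4\right) \left(-4\right) = 16$)
$T{\left(S,v \right)} = v + S v$ ($T{\left(S,v \right)} = S v + v = v + S v$)
$Z T{\left(-2 - -20,80 \right)} = 16 \cdot 80 \left(1 - -18\right) = 16 \cdot 80 \left(1 + \left(-2 + \left(-5 + 25\right)\right)\right) = 16 \cdot 80 \left(1 + \left(-2 + 20\right)\right) = 16 \cdot 80 \left(1 + 18\right) = 16 \cdot 80 \cdot 19 = 16 \cdot 1520 = 24320$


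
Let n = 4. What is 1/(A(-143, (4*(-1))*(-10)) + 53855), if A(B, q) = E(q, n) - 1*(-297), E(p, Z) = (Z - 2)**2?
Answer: 1/54156 ≈ 1.8465e-5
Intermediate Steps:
E(p, Z) = (-2 + Z)**2
A(B, q) = 301 (A(B, q) = (-2 + 4)**2 - 1*(-297) = 2**2 + 297 = 4 + 297 = 301)
1/(A(-143, (4*(-1))*(-10)) + 53855) = 1/(301 + 53855) = 1/54156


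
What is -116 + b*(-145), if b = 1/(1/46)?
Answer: -6786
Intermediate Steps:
b = 46 (b = 1/(1/46) = 46)
-116 + b*(-145) = -116 + 46*(-145) = -116 - 6670 = -6786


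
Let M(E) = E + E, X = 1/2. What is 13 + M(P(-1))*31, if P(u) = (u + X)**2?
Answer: 57/2 ≈ 28.500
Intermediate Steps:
X = 1/2 ≈ 0.50000
P(u) = (1/2 + u)**2 (P(u) = (u + 1/2)**2 = (1/2 + u)**2)
M(E) = 2*E
13 + M(P(-1))*31 = 13 + (2*((1 + 2*(-1))**2/4))*31 = 13 + (2*((1 - 2)**2/4))*31 = 13 + (2*((1/4)*(-1)**2))*31 = 13 + (2*((1/4)*1))*31 = 13 + (2*(1/4))*31 = 13 + (1/2)*31 = 13 + 31/2 = 57/2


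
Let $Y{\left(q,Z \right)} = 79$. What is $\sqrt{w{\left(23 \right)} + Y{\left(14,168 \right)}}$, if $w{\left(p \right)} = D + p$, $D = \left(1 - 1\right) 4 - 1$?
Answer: $\sqrt{101} \approx 10.05$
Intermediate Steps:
$D = -1$ ($D = 0 \cdot 4 - 1 = 0 - 1 = -1$)
$w{\left(p \right)} = -1 + p$
$\sqrt{w{\left(23 \right)} + Y{\left(14,168 \right)}} = \sqrt{\left(-1 + 23\right) + 79} = \sqrt{22 + 79} = \sqrt{101}$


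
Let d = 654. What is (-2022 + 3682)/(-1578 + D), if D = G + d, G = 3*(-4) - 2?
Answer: -830/469 ≈ -1.7697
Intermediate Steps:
G = -14 (G = -12 - 2 = -14)
D = 640 (D = -14 + 654 = 640)
(-2022 + 3682)/(-1578 + D) = (-2022 + 3682)/(-1578 + 640) = 1660/(-938) = 1660*(-1/938) = -830/469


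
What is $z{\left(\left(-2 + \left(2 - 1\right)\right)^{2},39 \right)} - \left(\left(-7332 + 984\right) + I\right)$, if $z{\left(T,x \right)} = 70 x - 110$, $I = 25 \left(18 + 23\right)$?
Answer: $7943$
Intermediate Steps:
$I = 1025$ ($I = 25 \cdot 41 = 1025$)
$z{\left(T,x \right)} = -110 + 70 x$
$z{\left(\left(-2 + \left(2 - 1\right)\right)^{2},39 \right)} - \left(\left(-7332 + 984\right) + I\right) = \left(-110 + 70 \cdot 39\right) - \left(\left(-7332 + 984\right) + 1025\right) = \left(-110 + 2730\right) - \left(-6348 + 1025\right) = 2620 - -5323 = 2620 + 5323 = 7943$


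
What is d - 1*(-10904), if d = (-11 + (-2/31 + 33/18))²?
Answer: 380182873/34596 ≈ 10989.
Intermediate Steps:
d = 2948089/34596 (d = (-11 + (-2*1/31 + 33*(1/18)))² = (-11 + (-2/31 + 11/6))² = (-11 + 329/186)² = (-1717/186)² = 2948089/34596 ≈ 85.215)
d - 1*(-10904) = 2948089/34596 - 1*(-10904) = 2948089/34596 + 10904 = 380182873/34596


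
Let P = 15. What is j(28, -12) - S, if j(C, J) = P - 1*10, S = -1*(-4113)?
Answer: -4108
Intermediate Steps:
S = 4113
j(C, J) = 5 (j(C, J) = 15 - 1*10 = 15 - 10 = 5)
j(28, -12) - S = 5 - 1*4113 = 5 - 4113 = -4108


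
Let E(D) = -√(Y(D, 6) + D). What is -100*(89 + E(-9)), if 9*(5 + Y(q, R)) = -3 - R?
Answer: -8900 + 100*I*√15 ≈ -8900.0 + 387.3*I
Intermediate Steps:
Y(q, R) = -16/3 - R/9 (Y(q, R) = -5 + (-3 - R)/9 = -5 + (-⅓ - R/9) = -16/3 - R/9)
E(D) = -√(-6 + D) (E(D) = -√((-16/3 - ⅑*6) + D) = -√((-16/3 - ⅔) + D) = -√(-6 + D))
-100*(89 + E(-9)) = -100*(89 - √(-6 - 9)) = -100*(89 - √(-15)) = -100*(89 - I*√15) = -8900 + 100*I*√15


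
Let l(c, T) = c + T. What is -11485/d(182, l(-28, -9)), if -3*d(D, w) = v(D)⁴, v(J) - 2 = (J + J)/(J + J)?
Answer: 11485/27 ≈ 425.37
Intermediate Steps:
l(c, T) = T + c
v(J) = 3 (v(J) = 2 + (J + J)/(J + J) = 2 + (2*J)/((2*J)) = 2 + (2*J)*(1/(2*J)) = 2 + 1 = 3)
d(D, w) = -27 (d(D, w) = -⅓*3⁴ = -⅓*81 = -27)
-11485/d(182, l(-28, -9)) = -11485/(-27) = -11485*(-1/27) = 11485/27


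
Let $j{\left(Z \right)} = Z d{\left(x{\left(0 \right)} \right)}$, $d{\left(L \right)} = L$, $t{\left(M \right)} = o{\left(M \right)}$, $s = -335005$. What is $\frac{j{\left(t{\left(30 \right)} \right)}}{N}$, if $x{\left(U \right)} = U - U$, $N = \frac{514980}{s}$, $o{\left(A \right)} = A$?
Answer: $0$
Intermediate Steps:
$t{\left(M \right)} = M$
$N = - \frac{102996}{67001}$ ($N = \frac{514980}{-335005} = 514980 \left(- \frac{1}{335005}\right) = - \frac{102996}{67001} \approx -1.5372$)
$x{\left(U \right)} = 0$
$j{\left(Z \right)} = 0$ ($j{\left(Z \right)} = Z 0 = 0$)
$\frac{j{\left(t{\left(30 \right)} \right)}}{N} = \frac{0}{- \frac{102996}{67001}} = 0 \left(- \frac{67001}{102996}\right) = 0$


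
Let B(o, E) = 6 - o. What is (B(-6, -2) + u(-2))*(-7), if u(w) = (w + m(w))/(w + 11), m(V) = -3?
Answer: -721/9 ≈ -80.111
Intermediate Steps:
u(w) = (-3 + w)/(11 + w) (u(w) = (w - 3)/(w + 11) = (-3 + w)/(11 + w))
(B(-6, -2) + u(-2))*(-7) = ((6 - 1*(-6)) + (-3 - 2)/(11 - 2))*(-7) = ((6 + 6) - 5/9)*(-7) = (12 + (⅑)*(-5))*(-7) = (12 - 5/9)*(-7) = (103/9)*(-7) = -721/9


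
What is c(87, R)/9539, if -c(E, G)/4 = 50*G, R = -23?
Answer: 4600/9539 ≈ 0.48223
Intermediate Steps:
c(E, G) = -200*G
c(87, R)/9539 = -200*(-23)/9539 = 4600*(1/9539) = 4600/9539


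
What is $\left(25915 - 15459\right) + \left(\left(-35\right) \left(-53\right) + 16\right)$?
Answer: $12327$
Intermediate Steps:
$\left(25915 - 15459\right) + \left(\left(-35\right) \left(-53\right) + 16\right) = 10456 + \left(1855 + 16\right) = 10456 + 1871 = 12327$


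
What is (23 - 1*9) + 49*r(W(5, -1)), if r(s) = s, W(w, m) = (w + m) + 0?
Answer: 210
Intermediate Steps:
W(w, m) = m + w (W(w, m) = (m + w) + 0 = m + w)
(23 - 1*9) + 49*r(W(5, -1)) = (23 - 1*9) + 49*(-1 + 5) = (23 - 9) + 49*4 = 14 + 196 = 210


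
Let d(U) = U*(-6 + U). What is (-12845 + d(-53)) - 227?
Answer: -9945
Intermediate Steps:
(-12845 + d(-53)) - 227 = (-12845 - 53*(-6 - 53)) - 227 = (-12845 - 53*(-59)) - 227 = (-12845 + 3127) - 227 = -9718 - 227 = -9945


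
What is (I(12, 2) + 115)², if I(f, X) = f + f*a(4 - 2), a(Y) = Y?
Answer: 22801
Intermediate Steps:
I(f, X) = 3*f (I(f, X) = f + f*(4 - 2) = f + f*2 = f + 2*f = 3*f)
(I(12, 2) + 115)² = (3*12 + 115)² = (36 + 115)² = 151² = 22801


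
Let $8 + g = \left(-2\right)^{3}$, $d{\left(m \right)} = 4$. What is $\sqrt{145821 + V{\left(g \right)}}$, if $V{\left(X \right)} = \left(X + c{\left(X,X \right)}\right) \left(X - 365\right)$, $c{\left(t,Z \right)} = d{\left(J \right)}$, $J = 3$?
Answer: $\sqrt{150393} \approx 387.81$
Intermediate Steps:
$g = -16$ ($g = -8 + \left(-2\right)^{3} = -8 - 8 = -16$)
$c{\left(t,Z \right)} = 4$
$V{\left(X \right)} = \left(-365 + X\right) \left(4 + X\right)$ ($V{\left(X \right)} = \left(X + 4\right) \left(X - 365\right) = \left(4 + X\right) \left(-365 + X\right) = \left(-365 + X\right) \left(4 + X\right)$)
$\sqrt{145821 + V{\left(g \right)}} = \sqrt{145821 - \left(-4316 - 256\right)} = \sqrt{145821 + \left(-1460 + 256 + 5776\right)} = \sqrt{145821 + 4572} = \sqrt{150393}$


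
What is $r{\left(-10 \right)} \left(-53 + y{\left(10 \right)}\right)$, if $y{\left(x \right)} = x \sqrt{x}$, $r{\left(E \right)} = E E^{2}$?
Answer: $53000 - 10000 \sqrt{10} \approx 21377.0$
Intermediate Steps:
$r{\left(E \right)} = E^{3}$
$y{\left(x \right)} = x^{\frac{3}{2}}$
$r{\left(-10 \right)} \left(-53 + y{\left(10 \right)}\right) = \left(-10\right)^{3} \left(-53 + 10^{\frac{3}{2}}\right) = - 1000 \left(-53 + 10 \sqrt{10}\right) = 53000 - 10000 \sqrt{10}$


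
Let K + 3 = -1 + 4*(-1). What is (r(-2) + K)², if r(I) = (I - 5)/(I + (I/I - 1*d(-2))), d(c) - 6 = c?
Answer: 1089/25 ≈ 43.560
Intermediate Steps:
d(c) = 6 + c
r(I) = (-5 + I)/(-3 + I) (r(I) = (I - 5)/(I + (I/I - 1*(6 - 2))) = (-5 + I)/(I + (1 - 1*4)) = (-5 + I)/(I + (1 - 4)) = (-5 + I)/(I - 3) = (-5 + I)/(-3 + I))
K = -8 (K = -3 + (-1 + 4*(-1)) = -3 + (-1 - 4) = -3 - 5 = -8)
(r(-2) + K)² = ((-5 - 2)/(-3 - 2) - 8)² = (-7/(-5) - 8)² = (-⅕*(-7) - 8)² = (7/5 - 8)² = (-33/5)² = 1089/25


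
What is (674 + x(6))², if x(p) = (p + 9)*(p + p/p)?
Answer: 606841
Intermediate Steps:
x(p) = (1 + p)*(9 + p) (x(p) = (9 + p)*(p + 1) = (9 + p)*(1 + p) = (1 + p)*(9 + p))
(674 + x(6))² = (674 + (9 + 6² + 10*6))² = (674 + (9 + 36 + 60))² = (674 + 105)² = 779² = 606841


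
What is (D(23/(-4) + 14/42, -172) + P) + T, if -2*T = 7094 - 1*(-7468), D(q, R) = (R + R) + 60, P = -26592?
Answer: -34157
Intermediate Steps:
D(q, R) = 60 + 2*R (D(q, R) = 2*R + 60 = 60 + 2*R)
T = -7281 (T = -(7094 - 1*(-7468))/2 = -(7094 + 7468)/2 = -½*14562 = -7281)
(D(23/(-4) + 14/42, -172) + P) + T = ((60 + 2*(-172)) - 26592) - 7281 = ((60 - 344) - 26592) - 7281 = (-284 - 26592) - 7281 = -26876 - 7281 = -34157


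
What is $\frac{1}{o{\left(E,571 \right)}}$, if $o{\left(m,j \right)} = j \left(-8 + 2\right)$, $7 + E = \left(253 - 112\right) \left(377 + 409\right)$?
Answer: $- \frac{1}{3426} \approx -0.00029189$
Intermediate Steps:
$E = 110819$ ($E = -7 + \left(253 - 112\right) \left(377 + 409\right) = -7 + 141 \cdot 786 = -7 + 110826 = 110819$)
$o{\left(m,j \right)} = - 6 j$ ($o{\left(m,j \right)} = j \left(-6\right) = - 6 j$)
$\frac{1}{o{\left(E,571 \right)}} = \frac{1}{\left(-6\right) 571} = \frac{1}{-3426} = - \frac{1}{3426}$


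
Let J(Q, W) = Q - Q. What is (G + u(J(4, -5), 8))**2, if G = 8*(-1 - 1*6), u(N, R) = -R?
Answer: 4096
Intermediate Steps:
J(Q, W) = 0
G = -56 (G = 8*(-1 - 6) = 8*(-7) = -56)
(G + u(J(4, -5), 8))**2 = (-56 - 1*8)**2 = (-56 - 8)**2 = (-64)**2 = 4096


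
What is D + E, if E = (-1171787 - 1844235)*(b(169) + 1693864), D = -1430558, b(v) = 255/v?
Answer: -863376564892264/169 ≈ -5.1087e+12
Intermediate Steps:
E = -863376323127962/169 (E = (-1171787 - 1844235)*(255/169 + 1693864) = -3016022*(255*(1/169) + 1693864) = -3016022*(255/169 + 1693864) = -3016022*286263271/169 = -863376323127962/169 ≈ -5.1087e+12)
D + E = -1430558 - 863376323127962/169 = -863376564892264/169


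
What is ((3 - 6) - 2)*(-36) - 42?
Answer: 138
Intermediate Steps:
((3 - 6) - 2)*(-36) - 42 = (-3 - 2)*(-36) - 42 = -5*(-36) - 42 = 180 - 42 = 138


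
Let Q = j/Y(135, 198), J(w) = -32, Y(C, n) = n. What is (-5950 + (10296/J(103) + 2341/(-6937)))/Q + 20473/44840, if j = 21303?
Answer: -2744413129/47449080 ≈ -57.839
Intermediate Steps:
Q = 2367/22 (Q = 21303/198 = 21303*(1/198) = 2367/22 ≈ 107.59)
(-5950 + (10296/J(103) + 2341/(-6937)))/Q + 20473/44840 = (-5950 + (10296/(-32) + 2341/(-6937)))/(2367/22) + 20473/44840 = (-5950 + (10296*(-1/32) + 2341*(-1/6937)))*(22/2367) + 20473*(1/44840) = (-5950 + (-1287/4 - 2341/6937))*(22/2367) + 347/760 = (-5950 - 8937283/27748)*(22/2367) + 347/760 = -174037883/27748*22/2367 + 347/760 = -7279151/124866 + 347/760 = -2744413129/47449080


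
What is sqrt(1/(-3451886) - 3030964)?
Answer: I*sqrt(36115502938047876030)/3451886 ≈ 1741.0*I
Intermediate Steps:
sqrt(1/(-3451886) - 3030964) = sqrt(-1/3451886 - 3030964) = sqrt(-10462542198105/3451886) = I*sqrt(36115502938047876030)/3451886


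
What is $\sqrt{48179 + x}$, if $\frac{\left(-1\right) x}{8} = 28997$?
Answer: $i \sqrt{183797} \approx 428.72 i$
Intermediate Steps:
$x = -231976$ ($x = \left(-8\right) 28997 = -231976$)
$\sqrt{48179 + x} = \sqrt{48179 - 231976} = \sqrt{-183797} = i \sqrt{183797}$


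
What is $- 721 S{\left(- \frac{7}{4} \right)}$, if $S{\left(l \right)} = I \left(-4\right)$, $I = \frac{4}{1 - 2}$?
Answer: $-11536$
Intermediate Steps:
$I = -4$ ($I = \frac{4}{-1} = 4 \left(-1\right) = -4$)
$S{\left(l \right)} = 16$ ($S{\left(l \right)} = \left(-4\right) \left(-4\right) = 16$)
$- 721 S{\left(- \frac{7}{4} \right)} = \left(-721\right) 16 = -11536$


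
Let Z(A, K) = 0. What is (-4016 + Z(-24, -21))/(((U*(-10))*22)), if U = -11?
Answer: -1004/605 ≈ -1.6595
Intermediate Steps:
(-4016 + Z(-24, -21))/(((U*(-10))*22)) = (-4016 + 0)/((-11*(-10)*22)) = -4016/(110*22) = -4016/2420 = -4016*1/2420 = -1004/605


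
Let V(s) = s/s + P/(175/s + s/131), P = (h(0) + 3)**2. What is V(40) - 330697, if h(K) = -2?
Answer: -1622062832/4905 ≈ -3.3070e+5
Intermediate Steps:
P = 1 (P = (-2 + 3)**2 = 1**2 = 1)
V(s) = 1 + 1/(175/s + s/131) (V(s) = s/s + 1/(175/s + s/131) = 1 + 1/(175/s + s*(1/131)) = 1 + 1/(175/s + s/131))
V(40) - 330697 = (22925 + 40**2 + 131*40)/(22925 + 40**2) - 330697 = (22925 + 1600 + 5240)/(22925 + 1600) - 330697 = 29765/24525 - 330697 = (1/24525)*29765 - 330697 = 5953/4905 - 330697 = -1622062832/4905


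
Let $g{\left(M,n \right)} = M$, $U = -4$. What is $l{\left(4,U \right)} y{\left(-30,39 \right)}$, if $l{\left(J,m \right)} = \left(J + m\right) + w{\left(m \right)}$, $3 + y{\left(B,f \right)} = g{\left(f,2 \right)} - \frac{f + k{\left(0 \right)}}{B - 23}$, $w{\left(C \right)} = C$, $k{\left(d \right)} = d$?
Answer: $- \frac{7788}{53} \approx -146.94$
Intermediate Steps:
$y{\left(B,f \right)} = -3 + f - \frac{f}{-23 + B}$ ($y{\left(B,f \right)} = -3 + \left(f - \frac{f + 0}{B - 23}\right) = -3 + \left(f - \frac{f}{-23 + B}\right) = -3 + f - \frac{f}{-23 + B}$)
$l{\left(J,m \right)} = J + 2 m$ ($l{\left(J,m \right)} = \left(J + m\right) + m = J + 2 m$)
$l{\left(4,U \right)} y{\left(-30,39 \right)} = \left(4 + 2 \left(-4\right)\right) \frac{69 - 936 - -90 - 1170}{-23 - 30} = \left(4 - 8\right) \frac{69 - 936 + 90 - 1170}{-53} = - 4 \left(\left(- \frac{1}{53}\right) \left(-1947\right)\right) = \left(-4\right) \frac{1947}{53} = - \frac{7788}{53}$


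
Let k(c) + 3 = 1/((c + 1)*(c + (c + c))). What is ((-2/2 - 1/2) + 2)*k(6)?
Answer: -377/252 ≈ -1.4960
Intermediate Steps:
k(c) = -3 + 1/(3*c*(1 + c)) (k(c) = -3 + 1/((c + 1)*(c + (c + c))) = -3 + 1/((1 + c)*(c + 2*c)) = -3 + 1/((1 + c)*(3*c)) = -3 + 1/(3*c*(1 + c)))
((-2/2 - 1/2) + 2)*k(6) = ((-2/2 - 1/2) + 2)*((⅓)*(1 - 9*6 - 9*6²)/(6*(1 + 6))) = ((-2*½ - 1*½) + 2)*((⅓)*(⅙)*(1 - 54 - 9*36)/7) = ((-1 - ½) + 2)*((⅓)*(⅙)*(⅐)*(1 - 54 - 324)) = (-3/2 + 2)*((⅓)*(⅙)*(⅐)*(-377)) = (½)*(-377/126) = -377/252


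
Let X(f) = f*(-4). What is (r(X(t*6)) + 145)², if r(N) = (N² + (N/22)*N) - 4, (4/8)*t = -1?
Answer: 786634209/121 ≈ 6.5011e+6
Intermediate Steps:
t = -2 (t = 2*(-1) = -2)
X(f) = -4*f
r(N) = -4 + 23*N²/22 (r(N) = (N² + (N*(1/22))*N) - 4 = (N² + (N/22)*N) - 4 = (N² + N²/22) - 4 = 23*N²/22 - 4 = -4 + 23*N²/22)
(r(X(t*6)) + 145)² = ((-4 + 23*(-(-8)*6)²/22) + 145)² = ((-4 + 23*(-4*(-12))²/22) + 145)² = ((-4 + (23/22)*48²) + 145)² = ((-4 + (23/22)*2304) + 145)² = ((-4 + 26496/11) + 145)² = (26452/11 + 145)² = (28047/11)² = 786634209/121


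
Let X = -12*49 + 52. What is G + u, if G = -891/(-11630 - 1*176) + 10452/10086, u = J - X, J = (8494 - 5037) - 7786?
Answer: -75253381775/19845886 ≈ -3791.9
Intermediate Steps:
X = -536 (X = -588 + 52 = -536)
J = -4329 (J = 3457 - 7786 = -4329)
u = -3793 (u = -4329 - 1*(-536) = -4329 + 536 = -3793)
G = 22063823/19845886 (G = -891/(-11630 - 176) + 10452*(1/10086) = -891/(-11806) + 1742/1681 = -891*(-1/11806) + 1742/1681 = 891/11806 + 1742/1681 = 22063823/19845886 ≈ 1.1118)
G + u = 22063823/19845886 - 3793 = -75253381775/19845886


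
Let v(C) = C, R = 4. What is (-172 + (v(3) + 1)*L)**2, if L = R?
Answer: 24336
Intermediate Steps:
L = 4
(-172 + (v(3) + 1)*L)**2 = (-172 + (3 + 1)*4)**2 = (-172 + 4*4)**2 = (-172 + 16)**2 = (-156)**2 = 24336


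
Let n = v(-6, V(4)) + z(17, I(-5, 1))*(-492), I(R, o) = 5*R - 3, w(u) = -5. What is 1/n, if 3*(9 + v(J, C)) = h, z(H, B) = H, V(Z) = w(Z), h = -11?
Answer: -3/25130 ≈ -0.00011938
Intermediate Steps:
V(Z) = -5
I(R, o) = -3 + 5*R
v(J, C) = -38/3 (v(J, C) = -9 + (⅓)*(-11) = -9 - 11/3 = -38/3)
n = -25130/3 (n = -38/3 + 17*(-492) = -38/3 - 8364 = -25130/3 ≈ -8376.7)
1/n = 1/(-25130/3) = -3/25130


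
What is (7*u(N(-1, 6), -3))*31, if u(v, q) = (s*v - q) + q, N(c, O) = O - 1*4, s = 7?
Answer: 3038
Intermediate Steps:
N(c, O) = -4 + O (N(c, O) = O - 4 = -4 + O)
u(v, q) = 7*v (u(v, q) = (7*v - q) + q = (-q + 7*v) + q = 7*v)
(7*u(N(-1, 6), -3))*31 = (7*(7*(-4 + 6)))*31 = (7*(7*2))*31 = (7*14)*31 = 98*31 = 3038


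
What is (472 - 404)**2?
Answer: 4624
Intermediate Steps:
(472 - 404)**2 = 68**2 = 4624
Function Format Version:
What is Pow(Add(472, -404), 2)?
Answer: 4624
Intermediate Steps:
Pow(Add(472, -404), 2) = Pow(68, 2) = 4624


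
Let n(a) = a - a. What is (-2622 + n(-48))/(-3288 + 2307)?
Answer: 874/327 ≈ 2.6728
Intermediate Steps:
n(a) = 0
(-2622 + n(-48))/(-3288 + 2307) = (-2622 + 0)/(-3288 + 2307) = -2622/(-981) = -2622*(-1/981) = 874/327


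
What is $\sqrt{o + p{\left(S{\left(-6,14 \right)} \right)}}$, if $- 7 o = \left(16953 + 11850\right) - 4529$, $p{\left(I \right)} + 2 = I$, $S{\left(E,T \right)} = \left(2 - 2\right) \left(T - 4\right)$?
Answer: $\frac{4 i \sqrt{10626}}{7} \approx 58.904 i$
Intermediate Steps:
$S{\left(E,T \right)} = 0$ ($S{\left(E,T \right)} = 0 \left(-4 + T\right) = 0$)
$p{\left(I \right)} = -2 + I$
$o = - \frac{24274}{7}$ ($o = - \frac{\left(16953 + 11850\right) - 4529}{7} = - \frac{28803 - 4529}{7} = \left(- \frac{1}{7}\right) 24274 = - \frac{24274}{7} \approx -3467.7$)
$\sqrt{o + p{\left(S{\left(-6,14 \right)} \right)}} = \sqrt{- \frac{24274}{7} + \left(-2 + 0\right)} = \sqrt{- \frac{24274}{7} - 2} = \sqrt{- \frac{24288}{7}} = \frac{4 i \sqrt{10626}}{7}$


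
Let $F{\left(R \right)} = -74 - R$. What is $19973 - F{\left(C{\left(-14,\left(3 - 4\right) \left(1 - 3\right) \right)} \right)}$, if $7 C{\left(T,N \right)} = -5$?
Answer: $\frac{140324}{7} \approx 20046.0$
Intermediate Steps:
$C{\left(T,N \right)} = - \frac{5}{7}$ ($C{\left(T,N \right)} = \frac{1}{7} \left(-5\right) = - \frac{5}{7}$)
$19973 - F{\left(C{\left(-14,\left(3 - 4\right) \left(1 - 3\right) \right)} \right)} = 19973 - \left(-74 - - \frac{5}{7}\right) = 19973 - \left(-74 + \frac{5}{7}\right) = 19973 - - \frac{513}{7} = 19973 + \frac{513}{7} = \frac{140324}{7}$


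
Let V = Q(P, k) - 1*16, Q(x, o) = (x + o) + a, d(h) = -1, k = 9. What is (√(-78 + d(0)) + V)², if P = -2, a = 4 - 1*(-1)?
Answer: (4 - I*√79)² ≈ -63.0 - 71.106*I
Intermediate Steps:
a = 5 (a = 4 + 1 = 5)
Q(x, o) = 5 + o + x (Q(x, o) = (x + o) + 5 = (o + x) + 5 = 5 + o + x)
V = -4 (V = (5 + 9 - 2) - 1*16 = 12 - 16 = -4)
(√(-78 + d(0)) + V)² = (√(-78 - 1) - 4)² = (√(-79) - 4)² = (I*√79 - 4)² = (-4 + I*√79)²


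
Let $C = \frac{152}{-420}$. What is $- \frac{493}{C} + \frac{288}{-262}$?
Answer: $\frac{6775743}{4978} \approx 1361.1$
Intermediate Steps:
$C = - \frac{38}{105}$ ($C = 152 \left(- \frac{1}{420}\right) = - \frac{38}{105} \approx -0.3619$)
$- \frac{493}{C} + \frac{288}{-262} = - \frac{493}{- \frac{38}{105}} + \frac{288}{-262} = \left(-493\right) \left(- \frac{105}{38}\right) + 288 \left(- \frac{1}{262}\right) = \frac{51765}{38} - \frac{144}{131} = \frac{6775743}{4978}$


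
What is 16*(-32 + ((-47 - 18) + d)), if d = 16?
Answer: -1296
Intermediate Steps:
16*(-32 + ((-47 - 18) + d)) = 16*(-32 + ((-47 - 18) + 16)) = 16*(-32 + (-65 + 16)) = 16*(-32 - 49) = 16*(-81) = -1296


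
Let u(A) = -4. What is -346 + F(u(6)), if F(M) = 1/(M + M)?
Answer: -2769/8 ≈ -346.13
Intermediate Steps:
F(M) = 1/(2*M)
-346 + F(u(6)) = -346 + (½)/(-4) = -346 + (½)*(-¼) = -346 - ⅛ = -2769/8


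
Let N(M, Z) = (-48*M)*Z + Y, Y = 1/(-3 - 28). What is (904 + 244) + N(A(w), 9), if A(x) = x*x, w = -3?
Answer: -84941/31 ≈ -2740.0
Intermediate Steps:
Y = -1/31 (Y = 1/(-31) = -1/31 ≈ -0.032258)
A(x) = x²
N(M, Z) = -1/31 - 48*M*Z (N(M, Z) = (-48*M)*Z - 1/31 = -48*M*Z - 1/31 = -1/31 - 48*M*Z)
(904 + 244) + N(A(w), 9) = (904 + 244) + (-1/31 - 48*(-3)²*9) = 1148 + (-1/31 - 48*9*9) = 1148 + (-1/31 - 3888) = 1148 - 120529/31 = -84941/31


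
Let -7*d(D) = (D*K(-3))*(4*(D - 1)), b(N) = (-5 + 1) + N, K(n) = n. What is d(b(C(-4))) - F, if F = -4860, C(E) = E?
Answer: 34884/7 ≈ 4983.4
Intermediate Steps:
b(N) = -4 + N
d(D) = 3*D*(-4 + 4*D)/7 (d(D) = -D*(-3)*4*(D - 1)/7 = -(-3*D)*4*(-1 + D)/7 = -(-3*D)*(-4 + 4*D)/7 = -(-3)*D*(-4 + 4*D)/7 = 3*D*(-4 + 4*D)/7)
d(b(C(-4))) - F = 12*(-4 - 4)*(-1 + (-4 - 4))/7 - 1*(-4860) = (12/7)*(-8)*(-1 - 8) + 4860 = (12/7)*(-8)*(-9) + 4860 = 864/7 + 4860 = 34884/7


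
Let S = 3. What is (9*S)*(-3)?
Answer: -81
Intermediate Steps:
(9*S)*(-3) = (9*3)*(-3) = 27*(-3) = -81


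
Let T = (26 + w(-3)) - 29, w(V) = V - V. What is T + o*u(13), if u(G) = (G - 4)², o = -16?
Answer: -1299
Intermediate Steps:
w(V) = 0
T = -3 (T = (26 + 0) - 29 = 26 - 29 = -3)
u(G) = (-4 + G)²
T + o*u(13) = -3 - 16*(-4 + 13)² = -3 - 16*9² = -3 - 16*81 = -3 - 1296 = -1299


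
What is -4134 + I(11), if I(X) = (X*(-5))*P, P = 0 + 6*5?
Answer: -5784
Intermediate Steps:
P = 30 (P = 0 + 30 = 30)
I(X) = -150*X (I(X) = (X*(-5))*30 = -5*X*30 = -150*X)
-4134 + I(11) = -4134 - 150*11 = -4134 - 1650 = -5784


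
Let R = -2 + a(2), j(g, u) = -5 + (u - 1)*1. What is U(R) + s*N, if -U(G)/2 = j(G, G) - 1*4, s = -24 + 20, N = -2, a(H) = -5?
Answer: 42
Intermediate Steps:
j(g, u) = -6 + u (j(g, u) = -5 + (-1 + u)*1 = -5 + (-1 + u) = -6 + u)
R = -7 (R = -2 - 5 = -7)
s = -4
U(G) = 20 - 2*G (U(G) = -2*((-6 + G) - 1*4) = -2*((-6 + G) - 4) = -2*(-10 + G) = 20 - 2*G)
U(R) + s*N = (20 - 2*(-7)) - 4*(-2) = (20 + 14) + 8 = 34 + 8 = 42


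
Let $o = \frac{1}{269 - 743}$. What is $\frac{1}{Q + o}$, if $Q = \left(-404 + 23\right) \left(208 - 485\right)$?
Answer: $\frac{474}{50024537} \approx 9.4753 \cdot 10^{-6}$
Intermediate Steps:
$Q = 105537$ ($Q = \left(-381\right) \left(-277\right) = 105537$)
$o = - \frac{1}{474}$ ($o = \frac{1}{-474} = - \frac{1}{474} \approx -0.0021097$)
$\frac{1}{Q + o} = \frac{1}{105537 - \frac{1}{474}} = \frac{1}{\frac{50024537}{474}} = \frac{474}{50024537}$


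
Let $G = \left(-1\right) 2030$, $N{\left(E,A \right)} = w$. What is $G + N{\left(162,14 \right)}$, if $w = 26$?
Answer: $-2004$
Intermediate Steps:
$N{\left(E,A \right)} = 26$
$G = -2030$
$G + N{\left(162,14 \right)} = -2030 + 26 = -2004$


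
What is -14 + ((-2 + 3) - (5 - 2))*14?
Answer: -42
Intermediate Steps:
-14 + ((-2 + 3) - (5 - 2))*14 = -14 + (1 - 1*3)*14 = -14 + (1 - 3)*14 = -14 - 2*14 = -14 - 28 = -42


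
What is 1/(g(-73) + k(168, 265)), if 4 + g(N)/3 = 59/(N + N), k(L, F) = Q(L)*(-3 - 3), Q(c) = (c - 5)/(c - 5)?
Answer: -146/2805 ≈ -0.052050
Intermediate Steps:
Q(c) = 1 (Q(c) = (-5 + c)/(-5 + c) = 1)
k(L, F) = -6 (k(L, F) = 1*(-3 - 3) = 1*(-6) = -6)
g(N) = -12 + 177/(2*N) (g(N) = -12 + 3*(59/(N + N)) = -12 + 3*(59/((2*N))) = -12 + 3*(59*(1/(2*N))) = -12 + 3*(59/(2*N)) = -12 + 177/(2*N))
1/(g(-73) + k(168, 265)) = 1/((-12 + (177/2)/(-73)) - 6) = 1/((-12 + (177/2)*(-1/73)) - 6) = 1/((-12 - 177/146) - 6) = 1/(-1929/146 - 6) = 1/(-2805/146) = -146/2805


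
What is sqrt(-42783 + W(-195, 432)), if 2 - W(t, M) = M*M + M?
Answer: I*sqrt(229837) ≈ 479.41*I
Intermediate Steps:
W(t, M) = 2 - M - M**2 (W(t, M) = 2 - (M*M + M) = 2 - (M**2 + M) = 2 - (M + M**2) = 2 + (-M - M**2) = 2 - M - M**2)
sqrt(-42783 + W(-195, 432)) = sqrt(-42783 + (2 - 1*432 - 1*432**2)) = sqrt(-42783 + (2 - 432 - 1*186624)) = sqrt(-42783 + (2 - 432 - 186624)) = sqrt(-42783 - 187054) = sqrt(-229837) = I*sqrt(229837)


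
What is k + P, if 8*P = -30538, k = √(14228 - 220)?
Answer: -15269/4 + 2*√3502 ≈ -3698.9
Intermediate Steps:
k = 2*√3502 (k = √14008 = 2*√3502 ≈ 118.36)
P = -15269/4 (P = (⅛)*(-30538) = -15269/4 ≈ -3817.3)
k + P = 2*√3502 - 15269/4 = -15269/4 + 2*√3502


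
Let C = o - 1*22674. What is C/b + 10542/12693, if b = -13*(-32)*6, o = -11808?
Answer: -22853733/1760096 ≈ -12.984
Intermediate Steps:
b = 2496 (b = 416*6 = 2496)
C = -34482 (C = -11808 - 1*22674 = -11808 - 22674 = -34482)
C/b + 10542/12693 = -34482/2496 + 10542/12693 = -34482*1/2496 + 10542*(1/12693) = -5747/416 + 3514/4231 = -22853733/1760096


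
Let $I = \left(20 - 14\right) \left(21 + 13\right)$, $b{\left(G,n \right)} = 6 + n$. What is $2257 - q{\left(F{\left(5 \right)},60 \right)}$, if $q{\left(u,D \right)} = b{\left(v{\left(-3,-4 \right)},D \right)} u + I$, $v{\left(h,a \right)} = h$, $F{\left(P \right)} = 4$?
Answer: $1789$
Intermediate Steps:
$I = 204$ ($I = 6 \cdot 34 = 204$)
$q{\left(u,D \right)} = 204 + u \left(6 + D\right)$ ($q{\left(u,D \right)} = \left(6 + D\right) u + 204 = u \left(6 + D\right) + 204 = 204 + u \left(6 + D\right)$)
$2257 - q{\left(F{\left(5 \right)},60 \right)} = 2257 - \left(204 + 4 \left(6 + 60\right)\right) = 2257 - \left(204 + 4 \cdot 66\right) = 2257 - \left(204 + 264\right) = 2257 - 468 = 1789$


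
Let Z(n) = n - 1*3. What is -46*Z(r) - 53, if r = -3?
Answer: 223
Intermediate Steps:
Z(n) = -3 + n (Z(n) = n - 3 = -3 + n)
-46*Z(r) - 53 = -46*(-3 - 3) - 53 = -46*(-6) - 53 = 276 - 53 = 223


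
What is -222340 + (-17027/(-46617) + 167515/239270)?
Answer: -495995900548711/2230809918 ≈ -2.2234e+5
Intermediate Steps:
-222340 + (-17027/(-46617) + 167515/239270) = -222340 + (-17027*(-1/46617) + 167515*(1/239270)) = -222340 + (17027/46617 + 33503/47854) = -222340 + 2376619409/2230809918 = -495995900548711/2230809918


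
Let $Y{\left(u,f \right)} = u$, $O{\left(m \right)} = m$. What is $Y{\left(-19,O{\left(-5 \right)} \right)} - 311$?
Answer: $-330$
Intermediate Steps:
$Y{\left(-19,O{\left(-5 \right)} \right)} - 311 = -19 - 311 = -330$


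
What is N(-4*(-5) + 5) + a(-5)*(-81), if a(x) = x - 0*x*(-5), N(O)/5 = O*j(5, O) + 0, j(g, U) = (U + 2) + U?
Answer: 6905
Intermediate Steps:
j(g, U) = 2 + 2*U (j(g, U) = (2 + U) + U = 2 + 2*U)
N(O) = 5*O*(2 + 2*O) (N(O) = 5*(O*(2 + 2*O) + 0) = 5*(O*(2 + 2*O)) = 5*O*(2 + 2*O))
a(x) = x (a(x) = x - 0*(-5) = x - 1*0 = x + 0 = x)
N(-4*(-5) + 5) + a(-5)*(-81) = 10*(-4*(-5) + 5)*(1 + (-4*(-5) + 5)) - 5*(-81) = 10*(20 + 5)*(1 + (20 + 5)) + 405 = 10*25*(1 + 25) + 405 = 10*25*26 + 405 = 6500 + 405 = 6905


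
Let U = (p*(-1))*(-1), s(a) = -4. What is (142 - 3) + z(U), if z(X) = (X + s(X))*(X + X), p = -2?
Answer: 163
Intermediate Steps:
U = -2 (U = -2*(-1)*(-1) = 2*(-1) = -2)
z(X) = 2*X*(-4 + X) (z(X) = (X - 4)*(X + X) = (-4 + X)*(2*X) = 2*X*(-4 + X))
(142 - 3) + z(U) = (142 - 3) + 2*(-2)*(-4 - 2) = 139 + 2*(-2)*(-6) = 139 + 24 = 163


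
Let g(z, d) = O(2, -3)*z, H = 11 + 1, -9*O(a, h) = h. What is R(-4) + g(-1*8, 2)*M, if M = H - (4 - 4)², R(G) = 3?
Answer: -29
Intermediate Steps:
O(a, h) = -h/9
H = 12
g(z, d) = z/3 (g(z, d) = (-⅑*(-3))*z = z/3)
M = 12 (M = 12 - (4 - 4)² = 12 - 1*0² = 12 - 1*0 = 12 + 0 = 12)
R(-4) + g(-1*8, 2)*M = 3 + ((-1*8)/3)*12 = 3 + ((⅓)*(-8))*12 = 3 - 8/3*12 = 3 - 32 = -29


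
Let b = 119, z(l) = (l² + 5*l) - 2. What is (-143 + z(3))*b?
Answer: -14399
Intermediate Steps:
z(l) = -2 + l² + 5*l
(-143 + z(3))*b = (-143 + (-2 + 3² + 5*3))*119 = (-143 + (-2 + 9 + 15))*119 = (-143 + 22)*119 = -121*119 = -14399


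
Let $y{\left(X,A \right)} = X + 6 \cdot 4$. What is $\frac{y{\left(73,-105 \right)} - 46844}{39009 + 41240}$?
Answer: $- \frac{46747}{80249} \approx -0.58252$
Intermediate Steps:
$y{\left(X,A \right)} = 24 + X$ ($y{\left(X,A \right)} = X + 24 = 24 + X$)
$\frac{y{\left(73,-105 \right)} - 46844}{39009 + 41240} = \frac{\left(24 + 73\right) - 46844}{39009 + 41240} = \frac{97 - 46844}{80249} = \left(-46747\right) \frac{1}{80249} = - \frac{46747}{80249}$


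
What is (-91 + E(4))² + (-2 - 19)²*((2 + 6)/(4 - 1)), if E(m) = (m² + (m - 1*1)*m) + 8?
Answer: 4201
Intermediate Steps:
E(m) = 8 + m² + m*(-1 + m) (E(m) = (m² + (m - 1)*m) + 8 = (m² + (-1 + m)*m) + 8 = (m² + m*(-1 + m)) + 8 = 8 + m² + m*(-1 + m))
(-91 + E(4))² + (-2 - 19)²*((2 + 6)/(4 - 1)) = (-91 + (8 - 1*4 + 2*4²))² + (-2 - 19)²*((2 + 6)/(4 - 1)) = (-91 + (8 - 4 + 2*16))² + (-21)²*(8/3) = (-91 + (8 - 4 + 32))² + 441*(8*(⅓)) = (-91 + 36)² + 441*(8/3) = (-55)² + 1176 = 3025 + 1176 = 4201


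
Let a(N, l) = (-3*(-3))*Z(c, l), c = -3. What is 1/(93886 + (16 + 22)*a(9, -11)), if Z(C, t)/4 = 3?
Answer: 1/97990 ≈ 1.0205e-5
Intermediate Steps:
Z(C, t) = 12 (Z(C, t) = 4*3 = 12)
a(N, l) = 108 (a(N, l) = -3*(-3)*12 = 9*12 = 108)
1/(93886 + (16 + 22)*a(9, -11)) = 1/(93886 + (16 + 22)*108) = 1/(93886 + 38*108) = 1/(93886 + 4104) = 1/97990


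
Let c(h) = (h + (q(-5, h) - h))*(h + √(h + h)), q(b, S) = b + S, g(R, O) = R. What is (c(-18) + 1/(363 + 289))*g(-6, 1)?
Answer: -809787/326 + 828*I ≈ -2484.0 + 828.0*I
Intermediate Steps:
q(b, S) = S + b
c(h) = (-5 + h)*(h + √2*√h) (c(h) = (h + ((h - 5) - h))*(h + √(h + h)) = (h + ((-5 + h) - h))*(h + √(2*h)) = (h - 5)*(h + √2*√h) = (-5 + h)*(h + √2*√h))
(c(-18) + 1/(363 + 289))*g(-6, 1) = ((-5 - 18)*(-18 + √2*√(-18)) + 1/(363 + 289))*(-6) = (-23*(-18 + √2*(3*I*√2)) + 1/652)*(-6) = (-23*(-18 + 6*I) + 1/652)*(-6) = ((414 - 138*I) + 1/652)*(-6) = (269929/652 - 138*I)*(-6) = -809787/326 + 828*I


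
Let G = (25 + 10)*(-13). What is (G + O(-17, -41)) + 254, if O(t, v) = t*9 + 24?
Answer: -330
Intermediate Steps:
O(t, v) = 24 + 9*t (O(t, v) = 9*t + 24 = 24 + 9*t)
G = -455 (G = 35*(-13) = -455)
(G + O(-17, -41)) + 254 = (-455 + (24 + 9*(-17))) + 254 = (-455 + (24 - 153)) + 254 = (-455 - 129) + 254 = -584 + 254 = -330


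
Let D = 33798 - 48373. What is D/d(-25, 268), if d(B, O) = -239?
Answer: 14575/239 ≈ 60.983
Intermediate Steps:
D = -14575
D/d(-25, 268) = -14575/(-239) = -14575*(-1/239) = 14575/239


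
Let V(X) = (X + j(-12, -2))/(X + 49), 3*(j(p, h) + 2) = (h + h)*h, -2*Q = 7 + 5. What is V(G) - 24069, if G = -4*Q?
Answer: -5271037/219 ≈ -24069.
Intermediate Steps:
Q = -6 (Q = -(7 + 5)/2 = -1/2*12 = -6)
j(p, h) = -2 + 2*h**2/3 (j(p, h) = -2 + ((h + h)*h)/3 = -2 + ((2*h)*h)/3 = -2 + (2*h**2)/3 = -2 + 2*h**2/3)
G = 24 (G = -4*(-6) = 24)
V(X) = (2/3 + X)/(49 + X) (V(X) = (X + (-2 + (2/3)*(-2)**2))/(X + 49) = (X + (-2 + (2/3)*4))/(49 + X) = (X + (-2 + 8/3))/(49 + X) = (X + 2/3)/(49 + X) = (2/3 + X)/(49 + X))
V(G) - 24069 = (2/3 + 24)/(49 + 24) - 24069 = (74/3)/73 - 24069 = (1/73)*(74/3) - 24069 = 74/219 - 24069 = -5271037/219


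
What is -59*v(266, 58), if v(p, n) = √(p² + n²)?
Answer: -118*√18530 ≈ -16063.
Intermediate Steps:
v(p, n) = √(n² + p²)
-59*v(266, 58) = -59*√(58² + 266²) = -59*√(3364 + 70756) = -118*√18530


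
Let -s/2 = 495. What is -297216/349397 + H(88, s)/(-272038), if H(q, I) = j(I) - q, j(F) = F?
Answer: -40238698121/47524630543 ≈ -0.84669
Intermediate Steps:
s = -990 (s = -2*495 = -990)
H(q, I) = I - q
-297216/349397 + H(88, s)/(-272038) = -297216/349397 + (-990 - 1*88)/(-272038) = -297216*1/349397 + (-990 - 88)*(-1/272038) = -297216/349397 - 1078*(-1/272038) = -297216/349397 + 539/136019 = -40238698121/47524630543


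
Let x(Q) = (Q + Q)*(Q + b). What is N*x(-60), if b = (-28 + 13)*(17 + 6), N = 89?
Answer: 4325400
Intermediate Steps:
b = -345 (b = -15*23 = -345)
x(Q) = 2*Q*(-345 + Q) (x(Q) = (Q + Q)*(Q - 345) = (2*Q)*(-345 + Q) = 2*Q*(-345 + Q))
N*x(-60) = 89*(2*(-60)*(-345 - 60)) = 89*(2*(-60)*(-405)) = 89*48600 = 4325400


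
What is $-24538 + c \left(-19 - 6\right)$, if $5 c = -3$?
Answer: $-24523$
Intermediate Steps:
$c = - \frac{3}{5}$ ($c = \frac{1}{5} \left(-3\right) = - \frac{3}{5} \approx -0.6$)
$-24538 + c \left(-19 - 6\right) = -24538 - \frac{3 \left(-19 - 6\right)}{5} = -24538 - -15 = -24538 + 15 = -24523$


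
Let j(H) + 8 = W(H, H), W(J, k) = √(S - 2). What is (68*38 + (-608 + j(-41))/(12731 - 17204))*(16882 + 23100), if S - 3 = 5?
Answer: 66020837248/639 - 39982*√6/4473 ≈ 1.0332e+8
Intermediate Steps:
S = 8 (S = 3 + 5 = 8)
W(J, k) = √6 (W(J, k) = √(8 - 2) = √6)
j(H) = -8 + √6
(68*38 + (-608 + j(-41))/(12731 - 17204))*(16882 + 23100) = (68*38 + (-608 + (-8 + √6))/(12731 - 17204))*(16882 + 23100) = (2584 + (-616 + √6)/(-4473))*39982 = (2584 + (-616 + √6)*(-1/4473))*39982 = (2584 + (88/639 - √6/4473))*39982 = (1651264/639 - √6/4473)*39982 = 66020837248/639 - 39982*√6/4473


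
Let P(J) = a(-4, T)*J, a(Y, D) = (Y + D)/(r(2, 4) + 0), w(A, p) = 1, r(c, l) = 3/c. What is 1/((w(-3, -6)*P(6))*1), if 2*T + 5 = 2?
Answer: -1/22 ≈ -0.045455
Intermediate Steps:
T = -3/2 (T = -5/2 + (½)*2 = -5/2 + 1 = -3/2 ≈ -1.5000)
a(Y, D) = 2*D/3 + 2*Y/3 (a(Y, D) = (Y + D)/(3/2 + 0) = (D + Y)/(3*(½) + 0) = (D + Y)/(3/2 + 0) = (D + Y)/(3/2) = (D + Y)*(⅔) = 2*D/3 + 2*Y/3)
P(J) = -11*J/3 (P(J) = ((⅔)*(-3/2) + (⅔)*(-4))*J = (-1 - 8/3)*J = -11*J/3)
1/((w(-3, -6)*P(6))*1) = 1/((1*(-11/3*6))*1) = 1/((1*(-22))*1) = 1/(-22*1) = 1/(-22) = -1/22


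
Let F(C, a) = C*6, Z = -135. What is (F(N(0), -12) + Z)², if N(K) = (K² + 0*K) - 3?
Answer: 23409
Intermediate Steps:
N(K) = -3 + K² (N(K) = (K² + 0) - 3 = K² - 3 = -3 + K²)
F(C, a) = 6*C
(F(N(0), -12) + Z)² = (6*(-3 + 0²) - 135)² = (6*(-3 + 0) - 135)² = (6*(-3) - 135)² = (-18 - 135)² = (-153)² = 23409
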